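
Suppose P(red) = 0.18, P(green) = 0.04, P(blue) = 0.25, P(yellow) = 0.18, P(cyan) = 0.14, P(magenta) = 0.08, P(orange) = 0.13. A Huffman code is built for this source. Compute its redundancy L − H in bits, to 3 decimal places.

Entropy H = −Σ p log₂ p ≈ 2.6476 bits.
Huffman merges: 1/25+2/25→3/25; 3/25+13/100→1/4; 7/50+9/50→8/25; 9/50+1/4→43/100; 1/4+8/25→57/100; 43/100+57/100→1. L = 269/100 ≈ 2.6900.
L − H = 2.6900 − 2.6476 = 0.042 bits.

0.042 bits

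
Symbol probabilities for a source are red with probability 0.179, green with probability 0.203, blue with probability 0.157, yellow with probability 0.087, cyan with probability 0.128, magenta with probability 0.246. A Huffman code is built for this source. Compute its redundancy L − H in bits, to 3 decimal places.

0.037 bits

Entropy H = −Σ p log₂ p ≈ 2.5145 bits.
Huffman merges: 87/1000+16/125→43/200; 157/1000+179/1000→42/125; 203/1000+43/200→209/500; 123/500+42/125→291/500; 209/500+291/500→1. L = 2551/1000 ≈ 2.5510.
L − H = 2.5510 − 2.5145 = 0.037 bits.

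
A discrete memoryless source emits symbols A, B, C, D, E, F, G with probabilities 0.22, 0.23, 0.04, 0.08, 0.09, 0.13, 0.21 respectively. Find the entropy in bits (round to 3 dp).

H = −Σ pᵢ log₂ pᵢ.
−0.22·log₂(0.22) = 0.4806
−0.23·log₂(0.23) = 0.4877
−0.04·log₂(0.04) = 0.1858
−0.08·log₂(0.08) = 0.2915
−0.09·log₂(0.09) = 0.3127
−0.13·log₂(0.13) = 0.3826
−0.21·log₂(0.21) = 0.4728
Sum ≈ 2.6136 → 2.614 bits.

2.614 bits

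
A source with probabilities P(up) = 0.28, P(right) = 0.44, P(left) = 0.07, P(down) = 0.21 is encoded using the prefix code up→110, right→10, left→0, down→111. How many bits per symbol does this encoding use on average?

L̄ = Σ pᵢ·ℓᵢ = 0.28·3 + 0.44·2 + 0.07·1 + 0.21·3 = 2.42 bits/symbol.

2.42 bits/symbol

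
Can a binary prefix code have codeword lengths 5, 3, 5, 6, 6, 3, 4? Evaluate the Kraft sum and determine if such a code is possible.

0.40625; yes

With common denominator 2^6 = 64: Σ 2^(−ℓᵢ) = 2/64 + 8/64 + 2/64 + 1/64 + 1/64 + 8/64 + 4/64 = 26/64 = 0.40625.
Kraft's inequality requires Σ ≤ 1; here Σ = 0.40625 ≤ 1, so such a prefix code exists.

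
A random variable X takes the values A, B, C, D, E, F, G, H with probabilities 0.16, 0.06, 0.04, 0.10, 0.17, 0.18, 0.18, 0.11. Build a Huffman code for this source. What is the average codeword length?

Repeatedly combine the two least-probable nodes; the expected code length is the sum of the merged weights.
merge 1/25 + 3/50 → 1/10
merge 1/10 + 1/10 → 1/5
merge 11/100 + 4/25 → 27/100
merge 17/100 + 9/50 → 7/20
merge 9/50 + 1/5 → 19/50
merge 27/100 + 7/20 → 31/50
merge 19/50 + 31/50 → 1
L = 1/10 + 1/5 + 27/100 + 7/20 + 19/50 + 31/50 + 1 = 73/25 = 2.92 bits/symbol.

2.92 bits/symbol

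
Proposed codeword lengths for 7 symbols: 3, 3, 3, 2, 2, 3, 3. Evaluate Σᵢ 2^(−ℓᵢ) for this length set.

1.125

With common denominator 2^3 = 8: Σ 2^(−ℓᵢ) = 1/8 + 1/8 + 1/8 + 2/8 + 2/8 + 1/8 + 1/8 = 9/8 = 1.125.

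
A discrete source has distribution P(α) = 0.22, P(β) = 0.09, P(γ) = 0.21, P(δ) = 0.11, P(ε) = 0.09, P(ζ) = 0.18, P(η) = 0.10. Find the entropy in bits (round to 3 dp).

2.706 bits

H = −Σ pᵢ log₂ pᵢ.
−0.22·log₂(0.22) = 0.4806
−0.09·log₂(0.09) = 0.3127
−0.21·log₂(0.21) = 0.4728
−0.11·log₂(0.11) = 0.3503
−0.09·log₂(0.09) = 0.3127
−0.18·log₂(0.18) = 0.4453
−0.10·log₂(0.10) = 0.3322
Sum ≈ 2.7065 → 2.706 bits.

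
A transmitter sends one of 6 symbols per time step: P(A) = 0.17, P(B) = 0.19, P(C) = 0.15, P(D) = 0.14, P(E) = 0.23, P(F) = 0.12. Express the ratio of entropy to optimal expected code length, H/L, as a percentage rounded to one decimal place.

Entropy H = −Σ p log₂ p ≈ 2.5522 bits.
Huffman merges: 3/25+7/50→13/50; 3/20+17/100→8/25; 19/100+23/100→21/50; 13/50+8/25→29/50; 21/50+29/50→1. L = 129/50 ≈ 2.5800.
Efficiency = H/L = 2.5522/2.5800 = 98.9%.

98.9%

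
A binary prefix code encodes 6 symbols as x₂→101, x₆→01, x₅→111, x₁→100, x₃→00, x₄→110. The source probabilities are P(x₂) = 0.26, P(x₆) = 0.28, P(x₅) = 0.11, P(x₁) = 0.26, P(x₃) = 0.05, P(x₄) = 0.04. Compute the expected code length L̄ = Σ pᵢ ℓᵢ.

L̄ = Σ pᵢ·ℓᵢ = 0.26·3 + 0.28·2 + 0.11·3 + 0.26·3 + 0.05·2 + 0.04·3 = 2.67 bits/symbol.

2.67 bits/symbol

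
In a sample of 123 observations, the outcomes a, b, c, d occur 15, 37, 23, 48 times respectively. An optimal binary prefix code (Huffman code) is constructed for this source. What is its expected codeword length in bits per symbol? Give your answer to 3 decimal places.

1.919 bits/symbol

Probabilities are the counts divided by 123.
Repeatedly combine the two least-probable nodes; the expected code length is the sum of the merged weights.
merge 5/41 + 23/123 → 38/123
merge 37/123 + 38/123 → 25/41
merge 16/41 + 25/41 → 1
L = 38/123 + 25/41 + 1 = 236/123 ≈ 1.919 bits/symbol.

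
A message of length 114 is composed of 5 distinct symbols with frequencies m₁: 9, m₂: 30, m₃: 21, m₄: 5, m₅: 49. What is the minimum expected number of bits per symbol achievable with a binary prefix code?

Probabilities are the counts divided by 114.
Repeatedly combine the two least-probable nodes; the expected code length is the sum of the merged weights.
merge 5/114 + 3/38 → 7/57
merge 7/57 + 7/38 → 35/114
merge 5/19 + 35/114 → 65/114
merge 49/114 + 65/114 → 1
L = 7/57 + 35/114 + 65/114 + 1 = 2 bits/symbol.

2 bits/symbol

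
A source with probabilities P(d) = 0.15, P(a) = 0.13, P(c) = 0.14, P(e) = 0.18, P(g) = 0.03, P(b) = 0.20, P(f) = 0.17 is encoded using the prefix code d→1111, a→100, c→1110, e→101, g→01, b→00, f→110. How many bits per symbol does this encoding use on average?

3.06 bits/symbol

L̄ = Σ pᵢ·ℓᵢ = 0.15·4 + 0.13·3 + 0.14·4 + 0.18·3 + 0.03·2 + 0.20·2 + 0.17·3 = 3.06 bits/symbol.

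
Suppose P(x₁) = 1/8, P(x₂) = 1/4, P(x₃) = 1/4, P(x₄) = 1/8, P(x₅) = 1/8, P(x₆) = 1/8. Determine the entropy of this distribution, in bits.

2.5 bits

Each probability is a power of 1/2, so log₂(1/p) is an integer.
H = Σ p·log₂(1/p) = 1/8·3 + 1/4·2 + 1/4·2 + 1/8·3 + 1/8·3 + 1/8·3 = 2.5 bits.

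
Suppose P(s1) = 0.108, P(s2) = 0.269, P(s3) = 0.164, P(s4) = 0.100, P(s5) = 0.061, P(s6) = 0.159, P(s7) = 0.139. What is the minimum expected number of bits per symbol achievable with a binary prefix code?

Repeatedly combine the two least-probable nodes; the expected code length is the sum of the merged weights.
merge 61/1000 + 1/10 → 161/1000
merge 27/250 + 139/1000 → 247/1000
merge 159/1000 + 161/1000 → 8/25
merge 41/250 + 247/1000 → 411/1000
merge 269/1000 + 8/25 → 589/1000
merge 411/1000 + 589/1000 → 1
L = 161/1000 + 247/1000 + 8/25 + 411/1000 + 589/1000 + 1 = 341/125 = 2.728 bits/symbol.

2.728 bits/symbol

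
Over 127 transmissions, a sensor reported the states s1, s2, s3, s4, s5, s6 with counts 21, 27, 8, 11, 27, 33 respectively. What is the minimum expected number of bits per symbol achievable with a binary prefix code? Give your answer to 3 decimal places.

Probabilities are the counts divided by 127.
Repeatedly combine the two least-probable nodes; the expected code length is the sum of the merged weights.
merge 8/127 + 11/127 → 19/127
merge 19/127 + 21/127 → 40/127
merge 27/127 + 27/127 → 54/127
merge 33/127 + 40/127 → 73/127
merge 54/127 + 73/127 → 1
L = 19/127 + 40/127 + 54/127 + 73/127 + 1 = 313/127 ≈ 2.465 bits/symbol.

2.465 bits/symbol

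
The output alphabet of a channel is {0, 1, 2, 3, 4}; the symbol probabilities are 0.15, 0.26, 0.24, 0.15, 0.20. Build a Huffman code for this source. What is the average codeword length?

2.3 bits/symbol

Repeatedly combine the two least-probable nodes; the expected code length is the sum of the merged weights.
merge 3/20 + 3/20 → 3/10
merge 1/5 + 6/25 → 11/25
merge 13/50 + 3/10 → 14/25
merge 11/25 + 14/25 → 1
L = 3/10 + 11/25 + 14/25 + 1 = 23/10 = 2.3 bits/symbol.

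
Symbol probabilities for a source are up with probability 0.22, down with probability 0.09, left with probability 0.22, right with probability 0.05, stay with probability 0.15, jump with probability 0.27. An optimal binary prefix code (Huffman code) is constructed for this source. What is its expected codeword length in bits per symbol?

2.43 bits/symbol

Repeatedly combine the two least-probable nodes; the expected code length is the sum of the merged weights.
merge 1/20 + 9/100 → 7/50
merge 7/50 + 3/20 → 29/100
merge 11/50 + 11/50 → 11/25
merge 27/100 + 29/100 → 14/25
merge 11/25 + 14/25 → 1
L = 7/50 + 29/100 + 11/25 + 14/25 + 1 = 243/100 = 2.43 bits/symbol.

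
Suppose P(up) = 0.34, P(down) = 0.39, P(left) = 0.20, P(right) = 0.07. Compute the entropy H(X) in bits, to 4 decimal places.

H = −Σ pᵢ log₂ pᵢ.
−0.34·log₂(0.34) = 0.5292
−0.39·log₂(0.39) = 0.5298
−0.20·log₂(0.20) = 0.4644
−0.07·log₂(0.07) = 0.2686
Sum ≈ 1.7919 → 1.7919 bits.

1.7919 bits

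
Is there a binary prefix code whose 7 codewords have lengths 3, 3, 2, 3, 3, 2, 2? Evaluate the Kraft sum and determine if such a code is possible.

1.25; no

With common denominator 2^3 = 8: Σ 2^(−ℓᵢ) = 1/8 + 1/8 + 2/8 + 1/8 + 1/8 + 2/8 + 2/8 = 10/8 = 1.25.
Kraft's inequality requires Σ ≤ 1; here Σ = 1.25 > 1, so no such prefix code exists.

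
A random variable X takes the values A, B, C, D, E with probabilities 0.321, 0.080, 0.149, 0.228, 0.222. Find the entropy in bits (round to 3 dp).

2.195 bits

H = −Σ pᵢ log₂ pᵢ.
−0.321·log₂(0.321) = 0.5262
−0.080·log₂(0.080) = 0.2915
−0.149·log₂(0.149) = 0.4092
−0.228·log₂(0.228) = 0.4863
−0.222·log₂(0.222) = 0.4820
Sum ≈ 2.1953 → 2.195 bits.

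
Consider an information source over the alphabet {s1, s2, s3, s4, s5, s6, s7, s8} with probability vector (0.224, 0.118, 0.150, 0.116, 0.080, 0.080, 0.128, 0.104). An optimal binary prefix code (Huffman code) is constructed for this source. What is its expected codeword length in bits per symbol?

Repeatedly combine the two least-probable nodes; the expected code length is the sum of the merged weights.
merge 2/25 + 2/25 → 4/25
merge 13/125 + 29/250 → 11/50
merge 59/500 + 16/125 → 123/500
merge 3/20 + 4/25 → 31/100
merge 11/50 + 28/125 → 111/250
merge 123/500 + 31/100 → 139/250
merge 111/250 + 139/250 → 1
L = 4/25 + 11/50 + 123/500 + 31/100 + 111/250 + 139/250 + 1 = 367/125 = 2.936 bits/symbol.

2.936 bits/symbol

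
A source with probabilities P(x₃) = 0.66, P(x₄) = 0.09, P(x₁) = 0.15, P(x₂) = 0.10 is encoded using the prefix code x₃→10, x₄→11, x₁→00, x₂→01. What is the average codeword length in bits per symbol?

2 bits/symbol

L̄ = Σ pᵢ·ℓᵢ = 0.66·2 + 0.09·2 + 0.15·2 + 0.10·2 = 2 bits/symbol.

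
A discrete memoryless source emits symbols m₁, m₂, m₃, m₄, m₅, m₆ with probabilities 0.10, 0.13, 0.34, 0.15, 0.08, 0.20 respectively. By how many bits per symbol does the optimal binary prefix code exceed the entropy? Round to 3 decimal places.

Entropy H = −Σ p log₂ p ≈ 2.4104 bits.
Huffman merges: 2/25+1/10→9/50; 13/100+3/20→7/25; 9/50+1/5→19/50; 7/25+17/50→31/50; 19/50+31/50→1. L = 123/50 ≈ 2.4600.
L − H = 2.4600 − 2.4104 = 0.050 bits.

0.050 bits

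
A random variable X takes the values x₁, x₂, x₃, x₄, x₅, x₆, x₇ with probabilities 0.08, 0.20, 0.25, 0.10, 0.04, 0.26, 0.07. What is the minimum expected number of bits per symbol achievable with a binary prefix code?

2.58 bits/symbol

Repeatedly combine the two least-probable nodes; the expected code length is the sum of the merged weights.
merge 1/25 + 7/100 → 11/100
merge 2/25 + 1/10 → 9/50
merge 11/100 + 9/50 → 29/100
merge 1/5 + 1/4 → 9/20
merge 13/50 + 29/100 → 11/20
merge 9/20 + 11/20 → 1
L = 11/100 + 9/50 + 29/100 + 9/20 + 11/20 + 1 = 129/50 = 2.58 bits/symbol.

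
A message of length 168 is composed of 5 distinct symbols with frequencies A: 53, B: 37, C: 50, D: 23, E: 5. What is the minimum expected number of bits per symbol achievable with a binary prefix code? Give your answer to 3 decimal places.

Probabilities are the counts divided by 168.
Repeatedly combine the two least-probable nodes; the expected code length is the sum of the merged weights.
merge 5/168 + 23/168 → 1/6
merge 1/6 + 37/168 → 65/168
merge 25/84 + 53/168 → 103/168
merge 65/168 + 103/168 → 1
L = 1/6 + 65/168 + 103/168 + 1 = 13/6 ≈ 2.167 bits/symbol.

2.167 bits/symbol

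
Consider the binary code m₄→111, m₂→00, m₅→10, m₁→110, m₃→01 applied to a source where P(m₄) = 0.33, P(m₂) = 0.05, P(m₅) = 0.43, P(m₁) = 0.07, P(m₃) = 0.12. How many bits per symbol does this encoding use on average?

2.4 bits/symbol

L̄ = Σ pᵢ·ℓᵢ = 0.33·3 + 0.05·2 + 0.43·2 + 0.07·3 + 0.12·2 = 2.4 bits/symbol.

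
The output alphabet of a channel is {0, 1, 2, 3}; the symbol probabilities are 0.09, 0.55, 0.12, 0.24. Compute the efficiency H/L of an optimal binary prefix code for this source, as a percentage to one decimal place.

Entropy H = −Σ p log₂ p ≈ 1.6482 bits.
Huffman merges: 9/100+3/25→21/100; 21/100+6/25→9/20; 9/20+11/20→1. L = 83/50 ≈ 1.6600.
Efficiency = H/L = 1.6482/1.6600 = 99.3%.

99.3%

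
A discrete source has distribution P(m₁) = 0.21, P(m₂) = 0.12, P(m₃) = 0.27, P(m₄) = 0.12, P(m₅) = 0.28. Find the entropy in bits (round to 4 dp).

H = −Σ pᵢ log₂ pᵢ.
−0.21·log₂(0.21) = 0.4728
−0.12·log₂(0.12) = 0.3671
−0.27·log₂(0.27) = 0.5100
−0.12·log₂(0.12) = 0.3671
−0.28·log₂(0.28) = 0.5142
Sum ≈ 2.2312 → 2.2312 bits.

2.2312 bits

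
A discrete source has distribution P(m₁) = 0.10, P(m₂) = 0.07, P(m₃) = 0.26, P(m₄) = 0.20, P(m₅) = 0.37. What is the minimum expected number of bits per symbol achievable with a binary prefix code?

2.17 bits/symbol

Repeatedly combine the two least-probable nodes; the expected code length is the sum of the merged weights.
merge 7/100 + 1/10 → 17/100
merge 17/100 + 1/5 → 37/100
merge 13/50 + 37/100 → 63/100
merge 37/100 + 63/100 → 1
L = 17/100 + 37/100 + 63/100 + 1 = 217/100 = 2.17 bits/symbol.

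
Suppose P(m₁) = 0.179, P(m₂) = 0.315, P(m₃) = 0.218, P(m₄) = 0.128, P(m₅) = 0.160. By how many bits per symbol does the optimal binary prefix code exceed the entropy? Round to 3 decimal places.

Entropy H = −Σ p log₂ p ≈ 2.2510 bits.
Huffman merges: 16/125+4/25→36/125; 179/1000+109/500→397/1000; 36/125+63/200→603/1000; 397/1000+603/1000→1. L = 286/125 ≈ 2.2880.
L − H = 2.2880 − 2.2510 = 0.037 bits.

0.037 bits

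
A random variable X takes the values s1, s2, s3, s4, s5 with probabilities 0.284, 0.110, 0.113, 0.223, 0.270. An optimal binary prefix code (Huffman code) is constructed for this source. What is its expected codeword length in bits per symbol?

Repeatedly combine the two least-probable nodes; the expected code length is the sum of the merged weights.
merge 11/100 + 113/1000 → 223/1000
merge 223/1000 + 223/1000 → 223/500
merge 27/100 + 71/250 → 277/500
merge 223/500 + 277/500 → 1
L = 223/1000 + 223/500 + 277/500 + 1 = 2223/1000 = 2.223 bits/symbol.

2.223 bits/symbol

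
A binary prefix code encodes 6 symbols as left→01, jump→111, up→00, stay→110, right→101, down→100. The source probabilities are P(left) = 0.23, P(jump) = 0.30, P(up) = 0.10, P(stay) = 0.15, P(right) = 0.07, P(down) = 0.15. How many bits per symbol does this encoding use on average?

2.67 bits/symbol

L̄ = Σ pᵢ·ℓᵢ = 0.23·2 + 0.30·3 + 0.10·2 + 0.15·3 + 0.07·3 + 0.15·3 = 2.67 bits/symbol.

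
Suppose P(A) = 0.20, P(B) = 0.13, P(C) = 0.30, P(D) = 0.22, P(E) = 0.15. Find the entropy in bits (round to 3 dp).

2.259 bits

H = −Σ pᵢ log₂ pᵢ.
−0.20·log₂(0.20) = 0.4644
−0.13·log₂(0.13) = 0.3826
−0.30·log₂(0.30) = 0.5211
−0.22·log₂(0.22) = 0.4806
−0.15·log₂(0.15) = 0.4105
Sum ≈ 2.2592 → 2.259 bits.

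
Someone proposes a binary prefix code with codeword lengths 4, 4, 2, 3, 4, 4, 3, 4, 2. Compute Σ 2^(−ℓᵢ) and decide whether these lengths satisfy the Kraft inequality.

1.0625; no

With common denominator 2^4 = 16: Σ 2^(−ℓᵢ) = 1/16 + 1/16 + 4/16 + 2/16 + 1/16 + 1/16 + 2/16 + 1/16 + 4/16 = 17/16 = 1.0625.
Kraft's inequality requires Σ ≤ 1; here Σ = 1.0625 > 1, so no such prefix code exists.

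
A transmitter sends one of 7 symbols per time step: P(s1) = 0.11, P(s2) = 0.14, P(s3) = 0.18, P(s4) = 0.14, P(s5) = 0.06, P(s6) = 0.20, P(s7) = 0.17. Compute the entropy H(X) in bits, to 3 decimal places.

2.732 bits

H = −Σ pᵢ log₂ pᵢ.
−0.11·log₂(0.11) = 0.3503
−0.14·log₂(0.14) = 0.3971
−0.18·log₂(0.18) = 0.4453
−0.14·log₂(0.14) = 0.3971
−0.06·log₂(0.06) = 0.2435
−0.20·log₂(0.20) = 0.4644
−0.17·log₂(0.17) = 0.4346
Sum ≈ 2.7323 → 2.732 bits.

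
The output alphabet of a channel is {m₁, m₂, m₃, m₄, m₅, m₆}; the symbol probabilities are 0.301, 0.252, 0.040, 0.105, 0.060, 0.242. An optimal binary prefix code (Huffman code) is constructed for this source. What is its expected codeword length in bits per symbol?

Repeatedly combine the two least-probable nodes; the expected code length is the sum of the merged weights.
merge 1/25 + 3/50 → 1/10
merge 1/10 + 21/200 → 41/200
merge 41/200 + 121/500 → 447/1000
merge 63/250 + 301/1000 → 553/1000
merge 447/1000 + 553/1000 → 1
L = 1/10 + 41/200 + 447/1000 + 553/1000 + 1 = 461/200 = 2.305 bits/symbol.

2.305 bits/symbol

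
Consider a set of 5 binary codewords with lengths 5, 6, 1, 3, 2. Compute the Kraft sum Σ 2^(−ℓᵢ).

With common denominator 2^6 = 64: Σ 2^(−ℓᵢ) = 2/64 + 1/64 + 32/64 + 8/64 + 16/64 = 59/64 = 0.921875.

0.921875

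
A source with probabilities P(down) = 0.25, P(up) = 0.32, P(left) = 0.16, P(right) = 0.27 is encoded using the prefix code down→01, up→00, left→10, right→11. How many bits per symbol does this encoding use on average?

L̄ = Σ pᵢ·ℓᵢ = 0.25·2 + 0.32·2 + 0.16·2 + 0.27·2 = 2 bits/symbol.

2 bits/symbol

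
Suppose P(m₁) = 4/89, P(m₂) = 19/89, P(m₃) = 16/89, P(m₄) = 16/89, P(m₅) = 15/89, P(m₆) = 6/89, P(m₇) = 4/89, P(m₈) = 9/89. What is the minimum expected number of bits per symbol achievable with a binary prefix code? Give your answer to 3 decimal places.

2.854 bits/symbol

Repeatedly combine the two least-probable nodes; the expected code length is the sum of the merged weights.
merge 4/89 + 4/89 → 8/89
merge 6/89 + 8/89 → 14/89
merge 9/89 + 14/89 → 23/89
merge 15/89 + 16/89 → 31/89
merge 16/89 + 19/89 → 35/89
merge 23/89 + 31/89 → 54/89
merge 35/89 + 54/89 → 1
L = 8/89 + 14/89 + 23/89 + 31/89 + 35/89 + 54/89 + 1 = 254/89 ≈ 2.854 bits/symbol.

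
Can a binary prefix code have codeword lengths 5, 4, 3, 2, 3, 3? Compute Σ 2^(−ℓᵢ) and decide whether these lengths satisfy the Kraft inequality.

0.71875; yes

With common denominator 2^5 = 32: Σ 2^(−ℓᵢ) = 1/32 + 2/32 + 4/32 + 8/32 + 4/32 + 4/32 = 23/32 = 0.71875.
Kraft's inequality requires Σ ≤ 1; here Σ = 0.71875 ≤ 1, so such a prefix code exists.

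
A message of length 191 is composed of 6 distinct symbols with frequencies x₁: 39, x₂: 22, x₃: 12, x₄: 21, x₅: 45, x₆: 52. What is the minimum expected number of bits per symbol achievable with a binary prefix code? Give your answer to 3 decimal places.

Probabilities are the counts divided by 191.
Repeatedly combine the two least-probable nodes; the expected code length is the sum of the merged weights.
merge 12/191 + 21/191 → 33/191
merge 22/191 + 33/191 → 55/191
merge 39/191 + 45/191 → 84/191
merge 52/191 + 55/191 → 107/191
merge 84/191 + 107/191 → 1
L = 33/191 + 55/191 + 84/191 + 107/191 + 1 = 470/191 ≈ 2.461 bits/symbol.

2.461 bits/symbol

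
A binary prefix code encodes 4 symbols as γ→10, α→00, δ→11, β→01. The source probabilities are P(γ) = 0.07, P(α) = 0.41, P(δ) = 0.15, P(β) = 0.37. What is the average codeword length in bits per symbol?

2 bits/symbol

L̄ = Σ pᵢ·ℓᵢ = 0.07·2 + 0.41·2 + 0.15·2 + 0.37·2 = 2 bits/symbol.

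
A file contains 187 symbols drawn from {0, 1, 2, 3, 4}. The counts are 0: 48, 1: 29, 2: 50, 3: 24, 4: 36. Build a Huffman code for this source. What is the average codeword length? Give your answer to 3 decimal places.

2.283 bits/symbol

Probabilities are the counts divided by 187.
Repeatedly combine the two least-probable nodes; the expected code length is the sum of the merged weights.
merge 24/187 + 29/187 → 53/187
merge 36/187 + 48/187 → 84/187
merge 50/187 + 53/187 → 103/187
merge 84/187 + 103/187 → 1
L = 53/187 + 84/187 + 103/187 + 1 = 427/187 ≈ 2.283 bits/symbol.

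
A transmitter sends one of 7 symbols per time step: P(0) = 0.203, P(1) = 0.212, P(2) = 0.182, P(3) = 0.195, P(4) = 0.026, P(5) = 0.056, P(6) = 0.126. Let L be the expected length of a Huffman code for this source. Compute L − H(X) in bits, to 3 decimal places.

0.072 bits

Entropy H = −Σ p log₂ p ≈ 2.5950 bits.
Huffman merges: 13/500+7/125→41/500; 41/500+63/500→26/125; 91/500+39/200→377/1000; 203/1000+26/125→411/1000; 53/250+377/1000→589/1000; 411/1000+589/1000→1. L = 2667/1000 ≈ 2.6670.
L − H = 2.6670 − 2.5950 = 0.072 bits.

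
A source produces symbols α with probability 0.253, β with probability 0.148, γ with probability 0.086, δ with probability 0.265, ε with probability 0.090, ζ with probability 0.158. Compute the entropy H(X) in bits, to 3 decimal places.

H = −Σ pᵢ log₂ pᵢ.
−0.253·log₂(0.253) = 0.5016
−0.148·log₂(0.148) = 0.4079
−0.086·log₂(0.086) = 0.3044
−0.265·log₂(0.265) = 0.5077
−0.090·log₂(0.090) = 0.3127
−0.158·log₂(0.158) = 0.4206
Sum ≈ 2.4550 → 2.455 bits.

2.455 bits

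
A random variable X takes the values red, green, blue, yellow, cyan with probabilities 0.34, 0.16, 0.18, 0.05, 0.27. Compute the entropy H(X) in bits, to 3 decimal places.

2.124 bits

H = −Σ pᵢ log₂ pᵢ.
−0.34·log₂(0.34) = 0.5292
−0.16·log₂(0.16) = 0.4230
−0.18·log₂(0.18) = 0.4453
−0.05·log₂(0.05) = 0.2161
−0.27·log₂(0.27) = 0.5100
Sum ≈ 2.1236 → 2.124 bits.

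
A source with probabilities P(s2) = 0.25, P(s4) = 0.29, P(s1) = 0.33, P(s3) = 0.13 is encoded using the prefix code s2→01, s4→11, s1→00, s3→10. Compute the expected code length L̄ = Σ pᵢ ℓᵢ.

L̄ = Σ pᵢ·ℓᵢ = 0.25·2 + 0.29·2 + 0.33·2 + 0.13·2 = 2 bits/symbol.

2 bits/symbol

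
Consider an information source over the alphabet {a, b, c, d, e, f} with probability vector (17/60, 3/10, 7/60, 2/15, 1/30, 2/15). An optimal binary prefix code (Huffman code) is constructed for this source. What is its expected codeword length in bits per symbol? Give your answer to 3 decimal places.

Repeatedly combine the two least-probable nodes; the expected code length is the sum of the merged weights.
merge 1/30 + 7/60 → 3/20
merge 2/15 + 2/15 → 4/15
merge 3/20 + 4/15 → 5/12
merge 17/60 + 3/10 → 7/12
merge 5/12 + 7/12 → 1
L = 3/20 + 4/15 + 5/12 + 7/12 + 1 = 29/12 ≈ 2.417 bits/symbol.

2.417 bits/symbol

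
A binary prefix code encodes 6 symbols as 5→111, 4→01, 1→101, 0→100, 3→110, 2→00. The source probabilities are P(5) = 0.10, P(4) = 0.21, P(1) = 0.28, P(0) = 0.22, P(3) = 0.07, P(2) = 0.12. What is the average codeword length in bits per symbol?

2.67 bits/symbol

L̄ = Σ pᵢ·ℓᵢ = 0.10·3 + 0.21·2 + 0.28·3 + 0.22·3 + 0.07·3 + 0.12·2 = 2.67 bits/symbol.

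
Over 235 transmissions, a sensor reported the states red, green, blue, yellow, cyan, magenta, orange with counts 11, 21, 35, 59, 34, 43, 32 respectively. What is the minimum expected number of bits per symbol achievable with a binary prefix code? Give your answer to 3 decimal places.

2.702 bits/symbol

Probabilities are the counts divided by 235.
Repeatedly combine the two least-probable nodes; the expected code length is the sum of the merged weights.
merge 11/235 + 21/235 → 32/235
merge 32/235 + 32/235 → 64/235
merge 34/235 + 7/47 → 69/235
merge 43/235 + 59/235 → 102/235
merge 64/235 + 69/235 → 133/235
merge 102/235 + 133/235 → 1
L = 32/235 + 64/235 + 69/235 + 102/235 + 133/235 + 1 = 127/47 ≈ 2.702 bits/symbol.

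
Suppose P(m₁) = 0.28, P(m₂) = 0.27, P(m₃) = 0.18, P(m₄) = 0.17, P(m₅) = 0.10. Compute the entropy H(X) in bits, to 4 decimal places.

2.2363 bits

H = −Σ pᵢ log₂ pᵢ.
−0.28·log₂(0.28) = 0.5142
−0.27·log₂(0.27) = 0.5100
−0.18·log₂(0.18) = 0.4453
−0.17·log₂(0.17) = 0.4346
−0.10·log₂(0.10) = 0.3322
Sum ≈ 2.2363 → 2.2363 bits.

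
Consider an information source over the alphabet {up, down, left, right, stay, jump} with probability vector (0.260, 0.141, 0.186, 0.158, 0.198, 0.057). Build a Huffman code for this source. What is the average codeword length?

2.542 bits/symbol

Repeatedly combine the two least-probable nodes; the expected code length is the sum of the merged weights.
merge 57/1000 + 141/1000 → 99/500
merge 79/500 + 93/500 → 43/125
merge 99/500 + 99/500 → 99/250
merge 13/50 + 43/125 → 151/250
merge 99/250 + 151/250 → 1
L = 99/500 + 43/125 + 99/250 + 151/250 + 1 = 1271/500 = 2.542 bits/symbol.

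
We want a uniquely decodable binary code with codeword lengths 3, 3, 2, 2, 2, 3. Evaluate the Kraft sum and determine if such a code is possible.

1.125; no

With common denominator 2^3 = 8: Σ 2^(−ℓᵢ) = 1/8 + 1/8 + 2/8 + 2/8 + 2/8 + 1/8 = 9/8 = 1.125.
Kraft's inequality requires Σ ≤ 1; here Σ = 1.125 > 1, so no such prefix code exists.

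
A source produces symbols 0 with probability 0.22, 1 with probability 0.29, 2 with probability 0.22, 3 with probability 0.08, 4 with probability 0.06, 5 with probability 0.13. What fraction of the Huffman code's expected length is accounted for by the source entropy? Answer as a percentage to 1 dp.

99.4%

Entropy H = −Σ p log₂ p ≈ 2.3967 bits.
Huffman merges: 3/50+2/25→7/50; 13/100+7/50→27/100; 11/50+11/50→11/25; 27/100+29/100→14/25; 11/25+14/25→1. L = 241/100 ≈ 2.4100.
Efficiency = H/L = 2.3967/2.4100 = 99.4%.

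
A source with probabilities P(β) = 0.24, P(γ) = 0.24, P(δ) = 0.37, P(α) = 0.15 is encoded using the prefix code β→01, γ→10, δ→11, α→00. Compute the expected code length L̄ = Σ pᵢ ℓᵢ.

2 bits/symbol

L̄ = Σ pᵢ·ℓᵢ = 0.24·2 + 0.24·2 + 0.37·2 + 0.15·2 = 2 bits/symbol.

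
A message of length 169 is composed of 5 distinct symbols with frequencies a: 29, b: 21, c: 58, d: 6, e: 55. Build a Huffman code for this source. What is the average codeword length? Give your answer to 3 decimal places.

Probabilities are the counts divided by 169.
Repeatedly combine the two least-probable nodes; the expected code length is the sum of the merged weights.
merge 6/169 + 21/169 → 27/169
merge 27/169 + 29/169 → 56/169
merge 55/169 + 56/169 → 111/169
merge 58/169 + 111/169 → 1
L = 27/169 + 56/169 + 111/169 + 1 = 363/169 ≈ 2.148 bits/symbol.

2.148 bits/symbol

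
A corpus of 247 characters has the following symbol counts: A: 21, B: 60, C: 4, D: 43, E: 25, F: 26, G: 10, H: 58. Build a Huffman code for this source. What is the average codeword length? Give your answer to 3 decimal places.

Probabilities are the counts divided by 247.
Repeatedly combine the two least-probable nodes; the expected code length is the sum of the merged weights.
merge 4/247 + 10/247 → 14/247
merge 14/247 + 21/247 → 35/247
merge 25/247 + 2/19 → 51/247
merge 35/247 + 43/247 → 6/19
merge 51/247 + 58/247 → 109/247
merge 60/247 + 6/19 → 138/247
merge 109/247 + 138/247 → 1
L = 14/247 + 35/247 + 51/247 + 6/19 + 109/247 + 138/247 + 1 = 672/247 ≈ 2.721 bits/symbol.

2.721 bits/symbol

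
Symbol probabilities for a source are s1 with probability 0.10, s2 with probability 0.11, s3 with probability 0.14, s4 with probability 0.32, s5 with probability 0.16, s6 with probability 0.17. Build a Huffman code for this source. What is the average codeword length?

Repeatedly combine the two least-probable nodes; the expected code length is the sum of the merged weights.
merge 1/10 + 11/100 → 21/100
merge 7/50 + 4/25 → 3/10
merge 17/100 + 21/100 → 19/50
merge 3/10 + 8/25 → 31/50
merge 19/50 + 31/50 → 1
L = 21/100 + 3/10 + 19/50 + 31/50 + 1 = 251/100 = 2.51 bits/symbol.

2.51 bits/symbol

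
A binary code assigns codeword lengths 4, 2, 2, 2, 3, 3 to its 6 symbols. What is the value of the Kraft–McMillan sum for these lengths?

1.0625

With common denominator 2^4 = 16: Σ 2^(−ℓᵢ) = 1/16 + 4/16 + 4/16 + 4/16 + 2/16 + 2/16 = 17/16 = 1.0625.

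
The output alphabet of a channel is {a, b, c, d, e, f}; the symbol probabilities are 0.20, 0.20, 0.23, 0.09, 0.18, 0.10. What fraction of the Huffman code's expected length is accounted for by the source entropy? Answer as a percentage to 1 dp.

Entropy H = −Σ p log₂ p ≈ 2.5066 bits.
Huffman merges: 9/100+1/10→19/100; 9/50+19/100→37/100; 1/5+1/5→2/5; 23/100+37/100→3/5; 2/5+3/5→1. L = 64/25 ≈ 2.5600.
Efficiency = H/L = 2.5066/2.5600 = 97.9%.

97.9%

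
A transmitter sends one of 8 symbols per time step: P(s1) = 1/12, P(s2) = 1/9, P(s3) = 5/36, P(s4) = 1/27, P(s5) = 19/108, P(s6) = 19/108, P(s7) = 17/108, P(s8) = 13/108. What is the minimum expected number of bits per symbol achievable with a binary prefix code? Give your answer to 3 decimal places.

Repeatedly combine the two least-probable nodes; the expected code length is the sum of the merged weights.
merge 1/27 + 1/12 → 13/108
merge 1/9 + 13/108 → 25/108
merge 13/108 + 5/36 → 7/27
merge 17/108 + 19/108 → 1/3
merge 19/108 + 25/108 → 11/27
merge 7/27 + 1/3 → 16/27
merge 11/27 + 16/27 → 1
L = 13/108 + 25/108 + 7/27 + 1/3 + 11/27 + 16/27 + 1 = 53/18 ≈ 2.944 bits/symbol.

2.944 bits/symbol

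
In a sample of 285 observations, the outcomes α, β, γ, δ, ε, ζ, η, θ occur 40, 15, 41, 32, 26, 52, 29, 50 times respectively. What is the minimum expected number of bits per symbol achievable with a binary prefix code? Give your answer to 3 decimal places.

Probabilities are the counts divided by 285.
Repeatedly combine the two least-probable nodes; the expected code length is the sum of the merged weights.
merge 1/19 + 26/285 → 41/285
merge 29/285 + 32/285 → 61/285
merge 8/57 + 41/285 → 27/95
merge 41/285 + 10/57 → 91/285
merge 52/285 + 61/285 → 113/285
merge 27/95 + 91/285 → 172/285
merge 113/285 + 172/285 → 1
L = 41/285 + 61/285 + 27/95 + 91/285 + 113/285 + 172/285 + 1 = 844/285 ≈ 2.961 bits/symbol.

2.961 bits/symbol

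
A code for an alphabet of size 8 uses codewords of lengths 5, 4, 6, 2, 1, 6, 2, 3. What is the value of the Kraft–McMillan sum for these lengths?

With common denominator 2^6 = 64: Σ 2^(−ℓᵢ) = 2/64 + 4/64 + 1/64 + 16/64 + 32/64 + 1/64 + 16/64 + 8/64 = 80/64 = 1.25.

1.25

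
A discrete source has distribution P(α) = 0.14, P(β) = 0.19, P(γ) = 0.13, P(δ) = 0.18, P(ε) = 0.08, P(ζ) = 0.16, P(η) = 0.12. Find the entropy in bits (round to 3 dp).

H = −Σ pᵢ log₂ pᵢ.
−0.14·log₂(0.14) = 0.3971
−0.19·log₂(0.19) = 0.4552
−0.13·log₂(0.13) = 0.3826
−0.18·log₂(0.18) = 0.4453
−0.08·log₂(0.08) = 0.2915
−0.16·log₂(0.16) = 0.4230
−0.12·log₂(0.12) = 0.3671
Sum ≈ 2.7619 → 2.762 bits.

2.762 bits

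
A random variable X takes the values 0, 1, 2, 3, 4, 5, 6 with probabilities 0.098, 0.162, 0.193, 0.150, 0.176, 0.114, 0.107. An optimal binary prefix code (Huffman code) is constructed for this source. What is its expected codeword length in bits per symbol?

Repeatedly combine the two least-probable nodes; the expected code length is the sum of the merged weights.
merge 49/500 + 107/1000 → 41/200
merge 57/500 + 3/20 → 33/125
merge 81/500 + 22/125 → 169/500
merge 193/1000 + 41/200 → 199/500
merge 33/125 + 169/500 → 301/500
merge 199/500 + 301/500 → 1
L = 41/200 + 33/125 + 169/500 + 199/500 + 301/500 + 1 = 2807/1000 = 2.807 bits/symbol.

2.807 bits/symbol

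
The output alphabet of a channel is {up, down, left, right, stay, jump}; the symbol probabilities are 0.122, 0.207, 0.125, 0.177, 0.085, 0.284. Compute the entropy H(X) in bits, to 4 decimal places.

H = −Σ pᵢ log₂ pᵢ.
−0.122·log₂(0.122) = 0.3703
−0.207·log₂(0.207) = 0.4704
−0.125·log₂(0.125) = 0.3750
−0.177·log₂(0.177) = 0.4422
−0.085·log₂(0.085) = 0.3023
−0.284·log₂(0.284) = 0.5158
Sum ≈ 2.4759 → 2.4759 bits.

2.4759 bits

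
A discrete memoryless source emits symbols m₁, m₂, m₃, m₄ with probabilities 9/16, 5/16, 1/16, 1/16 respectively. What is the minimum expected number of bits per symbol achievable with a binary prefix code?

1.5625 bits/symbol

Repeatedly combine the two least-probable nodes; the expected code length is the sum of the merged weights.
merge 1/16 + 1/16 → 1/8
merge 1/8 + 5/16 → 7/16
merge 7/16 + 9/16 → 1
L = 1/8 + 7/16 + 1 = 25/16 = 1.5625 bits/symbol.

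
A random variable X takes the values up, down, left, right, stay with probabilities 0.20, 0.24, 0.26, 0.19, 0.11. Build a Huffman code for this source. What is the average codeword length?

Repeatedly combine the two least-probable nodes; the expected code length is the sum of the merged weights.
merge 11/100 + 19/100 → 3/10
merge 1/5 + 6/25 → 11/25
merge 13/50 + 3/10 → 14/25
merge 11/25 + 14/25 → 1
L = 3/10 + 11/25 + 14/25 + 1 = 23/10 = 2.3 bits/symbol.

2.3 bits/symbol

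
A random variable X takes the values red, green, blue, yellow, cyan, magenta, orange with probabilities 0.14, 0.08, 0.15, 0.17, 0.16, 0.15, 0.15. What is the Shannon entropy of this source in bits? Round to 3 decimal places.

H = −Σ pᵢ log₂ pᵢ.
−0.14·log₂(0.14) = 0.3971
−0.08·log₂(0.08) = 0.2915
−0.15·log₂(0.15) = 0.4105
−0.17·log₂(0.17) = 0.4346
−0.16·log₂(0.16) = 0.4230
−0.15·log₂(0.15) = 0.4105
−0.15·log₂(0.15) = 0.4105
Sum ≈ 2.7779 → 2.778 bits.

2.778 bits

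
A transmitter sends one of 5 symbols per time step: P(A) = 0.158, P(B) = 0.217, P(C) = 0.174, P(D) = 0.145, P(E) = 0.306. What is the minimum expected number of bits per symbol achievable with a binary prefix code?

Repeatedly combine the two least-probable nodes; the expected code length is the sum of the merged weights.
merge 29/200 + 79/500 → 303/1000
merge 87/500 + 217/1000 → 391/1000
merge 303/1000 + 153/500 → 609/1000
merge 391/1000 + 609/1000 → 1
L = 303/1000 + 391/1000 + 609/1000 + 1 = 2303/1000 = 2.303 bits/symbol.

2.303 bits/symbol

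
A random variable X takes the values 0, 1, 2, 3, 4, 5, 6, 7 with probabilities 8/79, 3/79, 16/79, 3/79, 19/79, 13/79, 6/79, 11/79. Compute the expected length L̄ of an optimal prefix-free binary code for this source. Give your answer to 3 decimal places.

Repeatedly combine the two least-probable nodes; the expected code length is the sum of the merged weights.
merge 3/79 + 3/79 → 6/79
merge 6/79 + 6/79 → 12/79
merge 8/79 + 11/79 → 19/79
merge 12/79 + 13/79 → 25/79
merge 16/79 + 19/79 → 35/79
merge 19/79 + 25/79 → 44/79
merge 35/79 + 44/79 → 1
L = 6/79 + 12/79 + 19/79 + 25/79 + 35/79 + 44/79 + 1 = 220/79 ≈ 2.785 bits/symbol.

2.785 bits/symbol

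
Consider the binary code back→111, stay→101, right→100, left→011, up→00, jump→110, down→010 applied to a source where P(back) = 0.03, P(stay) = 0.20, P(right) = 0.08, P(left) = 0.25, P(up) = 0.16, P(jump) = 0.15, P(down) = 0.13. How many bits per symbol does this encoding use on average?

L̄ = Σ pᵢ·ℓᵢ = 0.03·3 + 0.20·3 + 0.08·3 + 0.25·3 + 0.16·2 + 0.15·3 + 0.13·3 = 2.84 bits/symbol.

2.84 bits/symbol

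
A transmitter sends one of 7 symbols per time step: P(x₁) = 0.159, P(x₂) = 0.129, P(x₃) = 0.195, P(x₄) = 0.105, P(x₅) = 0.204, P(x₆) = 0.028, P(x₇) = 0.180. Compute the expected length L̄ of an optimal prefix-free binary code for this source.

Repeatedly combine the two least-probable nodes; the expected code length is the sum of the merged weights.
merge 7/250 + 21/200 → 133/1000
merge 129/1000 + 133/1000 → 131/500
merge 159/1000 + 9/50 → 339/1000
merge 39/200 + 51/250 → 399/1000
merge 131/500 + 339/1000 → 601/1000
merge 399/1000 + 601/1000 → 1
L = 133/1000 + 131/500 + 339/1000 + 399/1000 + 601/1000 + 1 = 1367/500 = 2.734 bits/symbol.

2.734 bits/symbol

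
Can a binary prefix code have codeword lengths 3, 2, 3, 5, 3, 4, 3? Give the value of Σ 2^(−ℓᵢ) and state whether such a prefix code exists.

With common denominator 2^5 = 32: Σ 2^(−ℓᵢ) = 4/32 + 8/32 + 4/32 + 1/32 + 4/32 + 2/32 + 4/32 = 27/32 = 0.84375.
Kraft's inequality requires Σ ≤ 1; here Σ = 0.84375 ≤ 1, so such a prefix code exists.

0.84375; yes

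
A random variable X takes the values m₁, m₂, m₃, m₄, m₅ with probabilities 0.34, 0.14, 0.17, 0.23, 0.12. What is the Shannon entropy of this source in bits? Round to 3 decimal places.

H = −Σ pᵢ log₂ pᵢ.
−0.34·log₂(0.34) = 0.5292
−0.14·log₂(0.14) = 0.3971
−0.17·log₂(0.17) = 0.4346
−0.23·log₂(0.23) = 0.4877
−0.12·log₂(0.12) = 0.3671
Sum ≈ 2.2156 → 2.216 bits.

2.216 bits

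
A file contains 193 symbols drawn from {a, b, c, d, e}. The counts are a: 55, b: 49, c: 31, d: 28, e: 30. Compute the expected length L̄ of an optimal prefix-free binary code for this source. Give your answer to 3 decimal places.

Probabilities are the counts divided by 193.
Repeatedly combine the two least-probable nodes; the expected code length is the sum of the merged weights.
merge 28/193 + 30/193 → 58/193
merge 31/193 + 49/193 → 80/193
merge 55/193 + 58/193 → 113/193
merge 80/193 + 113/193 → 1
L = 58/193 + 80/193 + 113/193 + 1 = 444/193 ≈ 2.301 bits/symbol.

2.301 bits/symbol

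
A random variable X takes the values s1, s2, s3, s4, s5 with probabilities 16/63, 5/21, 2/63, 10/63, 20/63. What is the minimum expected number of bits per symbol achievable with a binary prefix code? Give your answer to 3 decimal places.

2.190 bits/symbol

Repeatedly combine the two least-probable nodes; the expected code length is the sum of the merged weights.
merge 2/63 + 10/63 → 4/21
merge 4/21 + 5/21 → 3/7
merge 16/63 + 20/63 → 4/7
merge 3/7 + 4/7 → 1
L = 4/21 + 3/7 + 4/7 + 1 = 46/21 ≈ 2.190 bits/symbol.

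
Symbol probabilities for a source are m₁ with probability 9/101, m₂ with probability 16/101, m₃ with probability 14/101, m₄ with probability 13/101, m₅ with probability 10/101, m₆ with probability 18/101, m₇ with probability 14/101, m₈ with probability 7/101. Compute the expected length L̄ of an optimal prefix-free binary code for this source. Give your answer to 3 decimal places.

2.980 bits/symbol

Repeatedly combine the two least-probable nodes; the expected code length is the sum of the merged weights.
merge 7/101 + 9/101 → 16/101
merge 10/101 + 13/101 → 23/101
merge 14/101 + 14/101 → 28/101
merge 16/101 + 16/101 → 32/101
merge 18/101 + 23/101 → 41/101
merge 28/101 + 32/101 → 60/101
merge 41/101 + 60/101 → 1
L = 16/101 + 23/101 + 28/101 + 32/101 + 41/101 + 60/101 + 1 = 301/101 ≈ 2.980 bits/symbol.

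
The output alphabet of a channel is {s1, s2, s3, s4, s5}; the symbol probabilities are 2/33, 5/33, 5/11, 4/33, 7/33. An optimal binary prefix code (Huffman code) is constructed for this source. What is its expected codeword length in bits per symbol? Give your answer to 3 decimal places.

Repeatedly combine the two least-probable nodes; the expected code length is the sum of the merged weights.
merge 2/33 + 4/33 → 2/11
merge 5/33 + 2/11 → 1/3
merge 7/33 + 1/3 → 6/11
merge 5/11 + 6/11 → 1
L = 2/11 + 1/3 + 6/11 + 1 = 68/33 ≈ 2.061 bits/symbol.

2.061 bits/symbol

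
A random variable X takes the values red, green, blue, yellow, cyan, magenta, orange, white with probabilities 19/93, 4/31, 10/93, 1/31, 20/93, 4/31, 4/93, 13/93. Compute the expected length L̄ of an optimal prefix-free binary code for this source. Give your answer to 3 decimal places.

2.839 bits/symbol

Repeatedly combine the two least-probable nodes; the expected code length is the sum of the merged weights.
merge 1/31 + 4/93 → 7/93
merge 7/93 + 10/93 → 17/93
merge 4/31 + 4/31 → 8/31
merge 13/93 + 17/93 → 10/31
merge 19/93 + 20/93 → 13/31
merge 8/31 + 10/31 → 18/31
merge 13/31 + 18/31 → 1
L = 7/93 + 17/93 + 8/31 + 10/31 + 13/31 + 18/31 + 1 = 88/31 ≈ 2.839 bits/symbol.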